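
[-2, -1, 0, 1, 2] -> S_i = -2 + 1*i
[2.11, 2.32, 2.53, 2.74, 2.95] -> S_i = 2.11 + 0.21*i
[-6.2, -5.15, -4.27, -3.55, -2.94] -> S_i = -6.20*0.83^i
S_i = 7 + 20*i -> [7, 27, 47, 67, 87]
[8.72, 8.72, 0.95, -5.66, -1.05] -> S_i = Random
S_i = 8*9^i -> [8, 72, 648, 5832, 52488]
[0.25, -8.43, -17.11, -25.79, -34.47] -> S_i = 0.25 + -8.68*i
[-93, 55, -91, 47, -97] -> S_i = Random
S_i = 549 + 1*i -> [549, 550, 551, 552, 553]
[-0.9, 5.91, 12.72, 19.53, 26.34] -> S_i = -0.90 + 6.81*i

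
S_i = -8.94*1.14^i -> [-8.94, -10.19, -11.62, -13.25, -15.1]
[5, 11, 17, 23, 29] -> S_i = 5 + 6*i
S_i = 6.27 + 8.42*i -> [6.27, 14.69, 23.11, 31.53, 39.95]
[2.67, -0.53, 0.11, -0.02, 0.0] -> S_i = 2.67*(-0.20)^i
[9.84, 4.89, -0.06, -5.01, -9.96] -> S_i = 9.84 + -4.95*i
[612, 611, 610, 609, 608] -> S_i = 612 + -1*i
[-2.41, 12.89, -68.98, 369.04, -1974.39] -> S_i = -2.41*(-5.35)^i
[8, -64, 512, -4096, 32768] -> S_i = 8*-8^i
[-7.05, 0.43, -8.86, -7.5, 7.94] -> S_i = Random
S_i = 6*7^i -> [6, 42, 294, 2058, 14406]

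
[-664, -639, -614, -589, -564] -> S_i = -664 + 25*i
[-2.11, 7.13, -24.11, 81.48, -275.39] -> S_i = -2.11*(-3.38)^i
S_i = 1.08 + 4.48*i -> [1.08, 5.56, 10.04, 14.52, 19.0]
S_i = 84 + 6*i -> [84, 90, 96, 102, 108]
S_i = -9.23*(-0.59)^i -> [-9.23, 5.45, -3.21, 1.9, -1.12]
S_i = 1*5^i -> [1, 5, 25, 125, 625]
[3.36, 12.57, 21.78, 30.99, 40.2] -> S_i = 3.36 + 9.21*i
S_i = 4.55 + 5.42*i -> [4.55, 9.97, 15.39, 20.81, 26.23]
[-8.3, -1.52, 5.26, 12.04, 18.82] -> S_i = -8.30 + 6.78*i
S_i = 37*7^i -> [37, 259, 1813, 12691, 88837]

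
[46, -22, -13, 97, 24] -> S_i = Random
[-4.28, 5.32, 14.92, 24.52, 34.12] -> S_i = -4.28 + 9.60*i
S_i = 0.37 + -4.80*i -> [0.37, -4.43, -9.23, -14.03, -18.83]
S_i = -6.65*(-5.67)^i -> [-6.65, 37.71, -213.79, 1212.19, -6873.12]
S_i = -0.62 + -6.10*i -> [-0.62, -6.72, -12.82, -18.92, -25.02]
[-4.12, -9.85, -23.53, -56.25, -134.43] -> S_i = -4.12*2.39^i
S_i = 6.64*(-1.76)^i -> [6.64, -11.69, 20.57, -36.2, 63.71]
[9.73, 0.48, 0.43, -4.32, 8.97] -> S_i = Random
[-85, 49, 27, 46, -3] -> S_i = Random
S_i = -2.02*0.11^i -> [-2.02, -0.22, -0.02, -0.0, -0.0]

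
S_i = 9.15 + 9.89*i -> [9.15, 19.04, 28.93, 38.82, 48.71]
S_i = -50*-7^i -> [-50, 350, -2450, 17150, -120050]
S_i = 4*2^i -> [4, 8, 16, 32, 64]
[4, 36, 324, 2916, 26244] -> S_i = 4*9^i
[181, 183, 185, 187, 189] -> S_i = 181 + 2*i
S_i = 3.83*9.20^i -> [3.83, 35.24, 324.17, 2982.38, 27437.85]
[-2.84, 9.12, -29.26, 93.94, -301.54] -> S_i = -2.84*(-3.21)^i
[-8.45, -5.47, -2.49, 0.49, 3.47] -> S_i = -8.45 + 2.98*i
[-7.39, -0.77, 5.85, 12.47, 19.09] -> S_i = -7.39 + 6.62*i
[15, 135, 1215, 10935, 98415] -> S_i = 15*9^i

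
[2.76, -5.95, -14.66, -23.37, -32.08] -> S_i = 2.76 + -8.71*i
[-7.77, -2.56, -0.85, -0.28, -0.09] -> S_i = -7.77*0.33^i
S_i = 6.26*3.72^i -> [6.26, 23.29, 86.63, 322.26, 1198.8]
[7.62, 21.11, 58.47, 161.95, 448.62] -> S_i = 7.62*2.77^i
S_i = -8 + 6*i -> [-8, -2, 4, 10, 16]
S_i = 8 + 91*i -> [8, 99, 190, 281, 372]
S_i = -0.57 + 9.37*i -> [-0.57, 8.8, 18.17, 27.54, 36.91]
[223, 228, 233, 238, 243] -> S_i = 223 + 5*i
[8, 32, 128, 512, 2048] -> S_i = 8*4^i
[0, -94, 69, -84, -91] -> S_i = Random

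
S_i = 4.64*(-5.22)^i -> [4.64, -24.22, 126.43, -659.98, 3445.09]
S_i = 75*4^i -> [75, 300, 1200, 4800, 19200]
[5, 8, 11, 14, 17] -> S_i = 5 + 3*i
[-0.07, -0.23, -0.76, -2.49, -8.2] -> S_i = -0.07*3.29^i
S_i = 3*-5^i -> [3, -15, 75, -375, 1875]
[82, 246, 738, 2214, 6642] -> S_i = 82*3^i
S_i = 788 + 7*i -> [788, 795, 802, 809, 816]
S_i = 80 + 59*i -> [80, 139, 198, 257, 316]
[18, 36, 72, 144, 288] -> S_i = 18*2^i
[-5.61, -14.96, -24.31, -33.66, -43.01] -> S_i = -5.61 + -9.35*i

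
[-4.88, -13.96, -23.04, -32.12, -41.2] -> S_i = -4.88 + -9.08*i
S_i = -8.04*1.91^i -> [-8.04, -15.36, -29.33, -56.02, -107.0]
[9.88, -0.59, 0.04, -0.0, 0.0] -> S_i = 9.88*(-0.06)^i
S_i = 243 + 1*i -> [243, 244, 245, 246, 247]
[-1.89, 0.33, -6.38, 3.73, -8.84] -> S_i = Random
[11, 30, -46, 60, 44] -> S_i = Random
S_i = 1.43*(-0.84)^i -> [1.43, -1.2, 1.01, -0.85, 0.71]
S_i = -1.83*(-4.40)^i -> [-1.83, 8.05, -35.43, 155.89, -685.9]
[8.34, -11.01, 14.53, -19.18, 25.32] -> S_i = 8.34*(-1.32)^i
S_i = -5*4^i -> [-5, -20, -80, -320, -1280]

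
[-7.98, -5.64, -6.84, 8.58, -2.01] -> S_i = Random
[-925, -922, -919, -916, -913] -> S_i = -925 + 3*i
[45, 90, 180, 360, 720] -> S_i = 45*2^i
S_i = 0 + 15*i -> [0, 15, 30, 45, 60]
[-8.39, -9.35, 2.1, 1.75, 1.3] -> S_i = Random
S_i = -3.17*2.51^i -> [-3.17, -7.96, -19.97, -50.13, -125.82]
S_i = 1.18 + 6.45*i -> [1.18, 7.63, 14.08, 20.53, 26.98]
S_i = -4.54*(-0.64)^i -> [-4.54, 2.91, -1.86, 1.19, -0.76]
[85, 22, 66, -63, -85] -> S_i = Random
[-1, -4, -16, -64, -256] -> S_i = -1*4^i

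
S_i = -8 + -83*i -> [-8, -91, -174, -257, -340]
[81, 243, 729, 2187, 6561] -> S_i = 81*3^i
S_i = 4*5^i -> [4, 20, 100, 500, 2500]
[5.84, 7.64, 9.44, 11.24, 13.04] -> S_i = 5.84 + 1.80*i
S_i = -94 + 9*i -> [-94, -85, -76, -67, -58]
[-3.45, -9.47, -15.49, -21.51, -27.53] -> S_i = -3.45 + -6.02*i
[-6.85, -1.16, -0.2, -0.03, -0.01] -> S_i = -6.85*0.17^i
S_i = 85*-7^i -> [85, -595, 4165, -29155, 204085]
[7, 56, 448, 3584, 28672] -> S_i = 7*8^i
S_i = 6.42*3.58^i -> [6.42, 22.98, 82.28, 294.57, 1054.55]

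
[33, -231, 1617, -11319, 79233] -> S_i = 33*-7^i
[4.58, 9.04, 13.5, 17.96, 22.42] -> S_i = 4.58 + 4.46*i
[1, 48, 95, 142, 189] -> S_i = 1 + 47*i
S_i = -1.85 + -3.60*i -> [-1.85, -5.45, -9.05, -12.65, -16.25]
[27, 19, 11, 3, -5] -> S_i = 27 + -8*i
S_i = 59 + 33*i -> [59, 92, 125, 158, 191]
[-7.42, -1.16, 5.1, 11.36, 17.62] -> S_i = -7.42 + 6.26*i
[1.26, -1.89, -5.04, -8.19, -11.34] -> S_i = 1.26 + -3.15*i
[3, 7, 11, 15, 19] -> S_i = 3 + 4*i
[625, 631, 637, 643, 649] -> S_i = 625 + 6*i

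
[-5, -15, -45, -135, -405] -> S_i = -5*3^i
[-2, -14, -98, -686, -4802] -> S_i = -2*7^i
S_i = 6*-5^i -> [6, -30, 150, -750, 3750]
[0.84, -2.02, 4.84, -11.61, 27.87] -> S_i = 0.84*(-2.40)^i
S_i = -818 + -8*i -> [-818, -826, -834, -842, -850]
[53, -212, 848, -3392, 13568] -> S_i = 53*-4^i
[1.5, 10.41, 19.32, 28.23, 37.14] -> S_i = 1.50 + 8.91*i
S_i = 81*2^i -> [81, 162, 324, 648, 1296]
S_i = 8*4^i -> [8, 32, 128, 512, 2048]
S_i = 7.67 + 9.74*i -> [7.67, 17.41, 27.15, 36.89, 46.63]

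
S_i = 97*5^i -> [97, 485, 2425, 12125, 60625]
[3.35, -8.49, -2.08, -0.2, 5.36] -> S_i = Random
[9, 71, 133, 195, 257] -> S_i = 9 + 62*i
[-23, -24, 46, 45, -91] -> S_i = Random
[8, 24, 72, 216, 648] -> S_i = 8*3^i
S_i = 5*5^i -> [5, 25, 125, 625, 3125]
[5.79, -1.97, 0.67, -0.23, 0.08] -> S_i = 5.79*(-0.34)^i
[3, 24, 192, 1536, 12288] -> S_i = 3*8^i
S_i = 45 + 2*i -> [45, 47, 49, 51, 53]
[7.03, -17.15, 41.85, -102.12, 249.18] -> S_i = 7.03*(-2.44)^i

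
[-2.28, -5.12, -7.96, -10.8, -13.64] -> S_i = -2.28 + -2.84*i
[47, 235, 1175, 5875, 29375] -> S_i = 47*5^i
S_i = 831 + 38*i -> [831, 869, 907, 945, 983]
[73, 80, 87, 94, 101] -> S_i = 73 + 7*i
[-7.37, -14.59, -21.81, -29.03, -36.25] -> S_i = -7.37 + -7.22*i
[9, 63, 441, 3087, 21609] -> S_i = 9*7^i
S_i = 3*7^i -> [3, 21, 147, 1029, 7203]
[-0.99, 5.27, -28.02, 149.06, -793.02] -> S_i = -0.99*(-5.32)^i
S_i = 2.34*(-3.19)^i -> [2.34, -7.46, 23.81, -75.96, 242.31]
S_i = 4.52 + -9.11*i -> [4.52, -4.59, -13.7, -22.81, -31.92]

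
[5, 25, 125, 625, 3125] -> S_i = 5*5^i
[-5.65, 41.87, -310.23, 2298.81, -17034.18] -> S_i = -5.65*(-7.41)^i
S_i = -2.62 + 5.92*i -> [-2.62, 3.3, 9.22, 15.14, 21.06]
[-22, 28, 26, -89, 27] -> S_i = Random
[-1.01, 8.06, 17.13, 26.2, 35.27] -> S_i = -1.01 + 9.07*i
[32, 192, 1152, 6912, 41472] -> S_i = 32*6^i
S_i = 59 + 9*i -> [59, 68, 77, 86, 95]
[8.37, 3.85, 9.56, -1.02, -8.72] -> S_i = Random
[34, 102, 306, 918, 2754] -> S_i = 34*3^i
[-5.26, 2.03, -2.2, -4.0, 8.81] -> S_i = Random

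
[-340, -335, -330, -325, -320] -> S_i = -340 + 5*i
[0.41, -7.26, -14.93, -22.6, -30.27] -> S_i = 0.41 + -7.67*i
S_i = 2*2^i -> [2, 4, 8, 16, 32]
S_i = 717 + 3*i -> [717, 720, 723, 726, 729]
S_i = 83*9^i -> [83, 747, 6723, 60507, 544563]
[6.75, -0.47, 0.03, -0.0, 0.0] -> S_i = 6.75*(-0.07)^i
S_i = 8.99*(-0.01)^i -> [8.99, -0.09, 0.0, -0.0, 0.0]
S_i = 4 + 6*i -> [4, 10, 16, 22, 28]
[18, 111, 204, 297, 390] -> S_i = 18 + 93*i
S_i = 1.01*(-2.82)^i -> [1.01, -2.85, 8.03, -22.65, 63.87]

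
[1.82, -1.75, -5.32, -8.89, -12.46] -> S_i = 1.82 + -3.57*i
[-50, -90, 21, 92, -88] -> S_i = Random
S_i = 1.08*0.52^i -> [1.08, 0.56, 0.29, 0.15, 0.08]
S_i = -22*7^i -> [-22, -154, -1078, -7546, -52822]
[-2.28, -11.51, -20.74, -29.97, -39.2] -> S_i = -2.28 + -9.23*i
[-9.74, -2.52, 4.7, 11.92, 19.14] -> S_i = -9.74 + 7.22*i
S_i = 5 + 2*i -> [5, 7, 9, 11, 13]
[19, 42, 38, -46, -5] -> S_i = Random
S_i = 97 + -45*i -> [97, 52, 7, -38, -83]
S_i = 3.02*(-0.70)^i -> [3.02, -2.11, 1.48, -1.04, 0.73]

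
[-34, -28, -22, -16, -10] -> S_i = -34 + 6*i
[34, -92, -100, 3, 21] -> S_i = Random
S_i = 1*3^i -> [1, 3, 9, 27, 81]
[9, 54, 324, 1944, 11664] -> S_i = 9*6^i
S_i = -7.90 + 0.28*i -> [-7.9, -7.62, -7.34, -7.06, -6.78]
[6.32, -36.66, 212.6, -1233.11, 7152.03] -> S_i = 6.32*(-5.80)^i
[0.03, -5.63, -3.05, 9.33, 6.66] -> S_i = Random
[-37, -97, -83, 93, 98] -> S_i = Random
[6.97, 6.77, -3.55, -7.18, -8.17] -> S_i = Random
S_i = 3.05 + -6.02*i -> [3.05, -2.97, -8.99, -15.01, -21.03]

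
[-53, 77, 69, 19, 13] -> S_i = Random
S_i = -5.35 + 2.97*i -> [-5.35, -2.38, 0.59, 3.56, 6.53]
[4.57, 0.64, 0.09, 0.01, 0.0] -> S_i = 4.57*0.14^i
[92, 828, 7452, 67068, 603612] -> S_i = 92*9^i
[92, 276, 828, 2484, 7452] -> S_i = 92*3^i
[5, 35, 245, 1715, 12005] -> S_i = 5*7^i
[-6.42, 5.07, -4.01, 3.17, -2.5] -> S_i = -6.42*(-0.79)^i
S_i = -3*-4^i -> [-3, 12, -48, 192, -768]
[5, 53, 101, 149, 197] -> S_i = 5 + 48*i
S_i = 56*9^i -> [56, 504, 4536, 40824, 367416]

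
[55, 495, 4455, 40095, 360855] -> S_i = 55*9^i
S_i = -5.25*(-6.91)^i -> [-5.25, 36.28, -250.68, 1732.18, -11969.38]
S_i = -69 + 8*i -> [-69, -61, -53, -45, -37]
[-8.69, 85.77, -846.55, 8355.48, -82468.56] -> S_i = -8.69*(-9.87)^i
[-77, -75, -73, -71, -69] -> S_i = -77 + 2*i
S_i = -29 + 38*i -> [-29, 9, 47, 85, 123]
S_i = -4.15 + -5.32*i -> [-4.15, -9.47, -14.79, -20.11, -25.43]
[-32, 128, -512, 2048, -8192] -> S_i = -32*-4^i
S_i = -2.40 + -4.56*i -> [-2.4, -6.96, -11.52, -16.08, -20.64]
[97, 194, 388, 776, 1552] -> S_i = 97*2^i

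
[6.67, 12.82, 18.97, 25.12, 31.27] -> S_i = 6.67 + 6.15*i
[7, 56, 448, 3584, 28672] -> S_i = 7*8^i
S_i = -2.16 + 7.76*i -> [-2.16, 5.6, 13.36, 21.12, 28.88]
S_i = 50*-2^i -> [50, -100, 200, -400, 800]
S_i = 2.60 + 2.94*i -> [2.6, 5.54, 8.48, 11.42, 14.36]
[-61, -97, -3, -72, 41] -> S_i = Random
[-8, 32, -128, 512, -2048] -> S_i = -8*-4^i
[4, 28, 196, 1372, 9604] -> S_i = 4*7^i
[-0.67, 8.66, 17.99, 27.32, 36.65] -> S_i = -0.67 + 9.33*i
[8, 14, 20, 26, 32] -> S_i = 8 + 6*i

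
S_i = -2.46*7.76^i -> [-2.46, -19.09, -148.14, -1149.53, -8920.35]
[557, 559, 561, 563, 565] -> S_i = 557 + 2*i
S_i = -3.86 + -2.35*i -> [-3.86, -6.21, -8.56, -10.91, -13.26]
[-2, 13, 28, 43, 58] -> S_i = -2 + 15*i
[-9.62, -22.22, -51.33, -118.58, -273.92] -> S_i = -9.62*2.31^i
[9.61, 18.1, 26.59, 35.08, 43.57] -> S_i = 9.61 + 8.49*i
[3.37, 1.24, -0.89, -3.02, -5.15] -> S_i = 3.37 + -2.13*i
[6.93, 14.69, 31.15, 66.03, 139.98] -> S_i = 6.93*2.12^i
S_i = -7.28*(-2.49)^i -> [-7.28, 18.13, -45.14, 112.39, -279.85]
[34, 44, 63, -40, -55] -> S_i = Random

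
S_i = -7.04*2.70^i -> [-7.04, -19.01, -51.32, -138.57, -374.13]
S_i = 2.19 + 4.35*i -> [2.19, 6.54, 10.89, 15.24, 19.59]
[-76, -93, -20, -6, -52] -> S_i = Random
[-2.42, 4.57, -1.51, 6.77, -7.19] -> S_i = Random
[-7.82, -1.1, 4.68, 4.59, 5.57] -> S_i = Random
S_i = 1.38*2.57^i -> [1.38, 3.55, 9.11, 23.42, 60.2]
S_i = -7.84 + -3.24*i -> [-7.84, -11.08, -14.32, -17.56, -20.8]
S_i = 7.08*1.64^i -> [7.08, 11.61, 19.04, 31.23, 51.22]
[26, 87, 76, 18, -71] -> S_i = Random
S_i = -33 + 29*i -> [-33, -4, 25, 54, 83]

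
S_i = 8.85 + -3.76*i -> [8.85, 5.09, 1.33, -2.43, -6.19]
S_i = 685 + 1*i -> [685, 686, 687, 688, 689]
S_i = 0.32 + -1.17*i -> [0.32, -0.85, -2.02, -3.19, -4.36]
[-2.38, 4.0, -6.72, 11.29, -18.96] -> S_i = -2.38*(-1.68)^i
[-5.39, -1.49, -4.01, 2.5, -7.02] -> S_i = Random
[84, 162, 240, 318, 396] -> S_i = 84 + 78*i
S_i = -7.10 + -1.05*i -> [-7.1, -8.15, -9.2, -10.25, -11.3]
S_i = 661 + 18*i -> [661, 679, 697, 715, 733]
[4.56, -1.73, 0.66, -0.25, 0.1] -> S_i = 4.56*(-0.38)^i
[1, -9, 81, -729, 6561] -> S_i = 1*-9^i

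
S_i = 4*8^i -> [4, 32, 256, 2048, 16384]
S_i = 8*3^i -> [8, 24, 72, 216, 648]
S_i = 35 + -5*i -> [35, 30, 25, 20, 15]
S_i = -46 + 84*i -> [-46, 38, 122, 206, 290]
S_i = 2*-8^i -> [2, -16, 128, -1024, 8192]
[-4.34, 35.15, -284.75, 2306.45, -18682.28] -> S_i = -4.34*(-8.10)^i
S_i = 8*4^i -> [8, 32, 128, 512, 2048]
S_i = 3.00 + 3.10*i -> [3.0, 6.1, 9.2, 12.3, 15.4]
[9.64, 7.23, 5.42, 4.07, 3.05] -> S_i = 9.64*0.75^i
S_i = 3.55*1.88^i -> [3.55, 6.67, 12.55, 23.59, 44.35]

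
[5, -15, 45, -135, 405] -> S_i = 5*-3^i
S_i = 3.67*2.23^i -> [3.67, 8.18, 18.25, 40.7, 90.76]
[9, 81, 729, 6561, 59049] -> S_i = 9*9^i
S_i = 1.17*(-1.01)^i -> [1.17, -1.18, 1.19, -1.21, 1.22]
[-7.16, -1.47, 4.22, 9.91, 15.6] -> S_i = -7.16 + 5.69*i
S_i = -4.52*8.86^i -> [-4.52, -40.05, -354.82, -3143.69, -27853.09]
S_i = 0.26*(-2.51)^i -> [0.26, -0.65, 1.64, -4.11, 10.32]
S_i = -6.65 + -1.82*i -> [-6.65, -8.47, -10.29, -12.11, -13.93]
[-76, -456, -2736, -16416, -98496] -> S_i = -76*6^i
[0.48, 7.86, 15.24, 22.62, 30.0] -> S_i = 0.48 + 7.38*i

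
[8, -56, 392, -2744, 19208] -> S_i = 8*-7^i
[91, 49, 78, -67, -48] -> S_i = Random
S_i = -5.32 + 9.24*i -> [-5.32, 3.92, 13.16, 22.4, 31.64]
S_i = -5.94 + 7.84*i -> [-5.94, 1.9, 9.74, 17.58, 25.42]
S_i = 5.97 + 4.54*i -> [5.97, 10.51, 15.05, 19.59, 24.13]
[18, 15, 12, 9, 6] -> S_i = 18 + -3*i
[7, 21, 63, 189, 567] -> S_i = 7*3^i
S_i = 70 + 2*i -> [70, 72, 74, 76, 78]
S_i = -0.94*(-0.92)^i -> [-0.94, 0.86, -0.8, 0.73, -0.67]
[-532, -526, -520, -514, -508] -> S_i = -532 + 6*i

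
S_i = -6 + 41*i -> [-6, 35, 76, 117, 158]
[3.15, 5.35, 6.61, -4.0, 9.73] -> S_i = Random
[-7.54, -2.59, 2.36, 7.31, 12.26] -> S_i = -7.54 + 4.95*i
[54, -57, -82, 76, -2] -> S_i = Random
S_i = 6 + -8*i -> [6, -2, -10, -18, -26]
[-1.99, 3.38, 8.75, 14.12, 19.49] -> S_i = -1.99 + 5.37*i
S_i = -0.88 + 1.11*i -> [-0.88, 0.23, 1.34, 2.45, 3.56]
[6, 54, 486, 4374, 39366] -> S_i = 6*9^i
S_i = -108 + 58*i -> [-108, -50, 8, 66, 124]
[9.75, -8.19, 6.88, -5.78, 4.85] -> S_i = 9.75*(-0.84)^i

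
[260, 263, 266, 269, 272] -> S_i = 260 + 3*i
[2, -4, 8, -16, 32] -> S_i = 2*-2^i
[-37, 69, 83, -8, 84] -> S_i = Random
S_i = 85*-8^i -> [85, -680, 5440, -43520, 348160]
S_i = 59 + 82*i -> [59, 141, 223, 305, 387]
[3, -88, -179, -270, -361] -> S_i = 3 + -91*i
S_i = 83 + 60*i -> [83, 143, 203, 263, 323]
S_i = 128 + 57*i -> [128, 185, 242, 299, 356]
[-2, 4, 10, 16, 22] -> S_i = -2 + 6*i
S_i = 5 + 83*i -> [5, 88, 171, 254, 337]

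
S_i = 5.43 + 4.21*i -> [5.43, 9.64, 13.85, 18.06, 22.27]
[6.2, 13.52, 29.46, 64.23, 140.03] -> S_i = 6.20*2.18^i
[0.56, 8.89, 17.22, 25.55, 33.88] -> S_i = 0.56 + 8.33*i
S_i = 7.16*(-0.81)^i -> [7.16, -5.8, 4.7, -3.81, 3.08]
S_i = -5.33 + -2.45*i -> [-5.33, -7.78, -10.23, -12.68, -15.13]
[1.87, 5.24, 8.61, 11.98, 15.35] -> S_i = 1.87 + 3.37*i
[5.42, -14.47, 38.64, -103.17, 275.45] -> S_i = 5.42*(-2.67)^i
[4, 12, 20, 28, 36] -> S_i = 4 + 8*i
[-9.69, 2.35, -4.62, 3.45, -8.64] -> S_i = Random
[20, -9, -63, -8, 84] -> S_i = Random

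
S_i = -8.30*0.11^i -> [-8.3, -0.91, -0.1, -0.01, -0.0]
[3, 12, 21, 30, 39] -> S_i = 3 + 9*i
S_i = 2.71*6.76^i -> [2.71, 18.32, 123.84, 837.16, 5659.21]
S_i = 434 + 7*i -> [434, 441, 448, 455, 462]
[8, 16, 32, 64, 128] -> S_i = 8*2^i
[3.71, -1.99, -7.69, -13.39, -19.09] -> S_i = 3.71 + -5.70*i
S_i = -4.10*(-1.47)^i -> [-4.1, 6.03, -8.86, 13.02, -19.14]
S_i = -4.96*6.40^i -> [-4.96, -31.74, -203.16, -1300.23, -8321.5]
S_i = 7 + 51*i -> [7, 58, 109, 160, 211]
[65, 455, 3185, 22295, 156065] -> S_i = 65*7^i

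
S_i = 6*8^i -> [6, 48, 384, 3072, 24576]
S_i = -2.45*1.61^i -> [-2.45, -3.94, -6.35, -10.22, -16.46]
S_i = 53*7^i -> [53, 371, 2597, 18179, 127253]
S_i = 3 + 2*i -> [3, 5, 7, 9, 11]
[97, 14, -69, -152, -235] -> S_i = 97 + -83*i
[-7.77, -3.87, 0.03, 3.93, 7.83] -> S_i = -7.77 + 3.90*i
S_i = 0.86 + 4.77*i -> [0.86, 5.63, 10.4, 15.17, 19.94]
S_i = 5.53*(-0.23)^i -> [5.53, -1.27, 0.29, -0.07, 0.02]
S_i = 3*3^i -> [3, 9, 27, 81, 243]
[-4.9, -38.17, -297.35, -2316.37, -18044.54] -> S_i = -4.90*7.79^i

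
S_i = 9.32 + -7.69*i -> [9.32, 1.63, -6.06, -13.75, -21.44]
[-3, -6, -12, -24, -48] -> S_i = -3*2^i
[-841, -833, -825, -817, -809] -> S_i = -841 + 8*i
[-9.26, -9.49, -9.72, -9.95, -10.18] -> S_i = -9.26 + -0.23*i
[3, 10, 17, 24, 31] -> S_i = 3 + 7*i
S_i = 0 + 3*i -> [0, 3, 6, 9, 12]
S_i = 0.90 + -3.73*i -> [0.9, -2.83, -6.56, -10.29, -14.02]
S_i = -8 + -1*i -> [-8, -9, -10, -11, -12]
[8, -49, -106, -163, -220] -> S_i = 8 + -57*i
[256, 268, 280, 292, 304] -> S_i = 256 + 12*i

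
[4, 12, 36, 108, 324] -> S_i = 4*3^i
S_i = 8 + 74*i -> [8, 82, 156, 230, 304]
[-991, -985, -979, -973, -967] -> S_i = -991 + 6*i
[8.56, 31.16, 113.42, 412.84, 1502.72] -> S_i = 8.56*3.64^i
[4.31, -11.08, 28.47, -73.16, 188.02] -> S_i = 4.31*(-2.57)^i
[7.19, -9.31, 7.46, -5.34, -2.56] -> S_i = Random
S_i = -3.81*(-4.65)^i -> [-3.81, 17.72, -82.38, 383.08, -1781.3]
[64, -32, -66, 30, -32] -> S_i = Random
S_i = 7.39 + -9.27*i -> [7.39, -1.88, -11.15, -20.42, -29.69]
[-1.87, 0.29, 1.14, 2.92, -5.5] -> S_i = Random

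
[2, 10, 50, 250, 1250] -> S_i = 2*5^i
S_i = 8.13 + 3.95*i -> [8.13, 12.08, 16.03, 19.98, 23.93]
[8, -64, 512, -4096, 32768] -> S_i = 8*-8^i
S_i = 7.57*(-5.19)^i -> [7.57, -39.29, 203.91, -1058.27, 5492.44]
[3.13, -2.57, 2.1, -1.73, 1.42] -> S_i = 3.13*(-0.82)^i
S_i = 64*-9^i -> [64, -576, 5184, -46656, 419904]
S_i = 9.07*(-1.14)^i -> [9.07, -10.34, 11.79, -13.44, 15.32]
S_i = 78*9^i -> [78, 702, 6318, 56862, 511758]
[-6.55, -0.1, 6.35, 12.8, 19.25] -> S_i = -6.55 + 6.45*i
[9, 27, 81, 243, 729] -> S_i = 9*3^i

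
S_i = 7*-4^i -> [7, -28, 112, -448, 1792]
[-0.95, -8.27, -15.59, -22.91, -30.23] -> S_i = -0.95 + -7.32*i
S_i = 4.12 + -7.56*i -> [4.12, -3.44, -11.0, -18.56, -26.12]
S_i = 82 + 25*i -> [82, 107, 132, 157, 182]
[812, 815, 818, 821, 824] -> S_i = 812 + 3*i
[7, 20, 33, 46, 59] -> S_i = 7 + 13*i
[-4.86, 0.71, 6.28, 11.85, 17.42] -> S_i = -4.86 + 5.57*i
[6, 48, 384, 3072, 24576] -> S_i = 6*8^i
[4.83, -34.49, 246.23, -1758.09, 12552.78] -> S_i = 4.83*(-7.14)^i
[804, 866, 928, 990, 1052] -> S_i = 804 + 62*i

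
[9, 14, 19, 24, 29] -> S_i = 9 + 5*i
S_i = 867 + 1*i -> [867, 868, 869, 870, 871]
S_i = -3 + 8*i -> [-3, 5, 13, 21, 29]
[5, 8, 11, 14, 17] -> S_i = 5 + 3*i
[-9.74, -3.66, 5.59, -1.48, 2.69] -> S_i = Random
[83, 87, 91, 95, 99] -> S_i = 83 + 4*i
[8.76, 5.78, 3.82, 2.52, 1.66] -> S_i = 8.76*0.66^i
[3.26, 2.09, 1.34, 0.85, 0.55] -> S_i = 3.26*0.64^i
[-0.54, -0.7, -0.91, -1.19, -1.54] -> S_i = -0.54*1.30^i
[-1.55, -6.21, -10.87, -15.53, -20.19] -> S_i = -1.55 + -4.66*i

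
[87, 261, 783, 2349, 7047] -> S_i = 87*3^i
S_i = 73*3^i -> [73, 219, 657, 1971, 5913]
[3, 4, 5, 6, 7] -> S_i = 3 + 1*i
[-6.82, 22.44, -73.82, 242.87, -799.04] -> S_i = -6.82*(-3.29)^i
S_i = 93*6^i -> [93, 558, 3348, 20088, 120528]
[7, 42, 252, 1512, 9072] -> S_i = 7*6^i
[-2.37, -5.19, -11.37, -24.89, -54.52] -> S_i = -2.37*2.19^i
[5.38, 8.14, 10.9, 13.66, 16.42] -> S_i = 5.38 + 2.76*i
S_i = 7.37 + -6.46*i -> [7.37, 0.91, -5.55, -12.01, -18.47]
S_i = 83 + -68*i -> [83, 15, -53, -121, -189]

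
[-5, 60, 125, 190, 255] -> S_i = -5 + 65*i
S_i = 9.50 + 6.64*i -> [9.5, 16.14, 22.78, 29.42, 36.06]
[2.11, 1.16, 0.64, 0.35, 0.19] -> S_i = 2.11*0.55^i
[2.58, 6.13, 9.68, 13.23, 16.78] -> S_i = 2.58 + 3.55*i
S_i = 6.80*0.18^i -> [6.8, 1.22, 0.22, 0.04, 0.01]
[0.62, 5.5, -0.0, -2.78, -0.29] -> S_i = Random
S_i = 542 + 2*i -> [542, 544, 546, 548, 550]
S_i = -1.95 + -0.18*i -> [-1.95, -2.13, -2.31, -2.49, -2.67]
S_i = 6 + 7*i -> [6, 13, 20, 27, 34]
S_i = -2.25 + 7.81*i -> [-2.25, 5.56, 13.37, 21.18, 28.99]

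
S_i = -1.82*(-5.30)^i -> [-1.82, 9.65, -51.12, 270.96, -1436.07]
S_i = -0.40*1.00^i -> [-0.4, -0.4, -0.4, -0.4, -0.4]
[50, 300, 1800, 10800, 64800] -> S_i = 50*6^i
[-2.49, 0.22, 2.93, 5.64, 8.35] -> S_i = -2.49 + 2.71*i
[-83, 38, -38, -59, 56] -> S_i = Random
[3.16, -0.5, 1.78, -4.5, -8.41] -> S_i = Random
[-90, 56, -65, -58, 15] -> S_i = Random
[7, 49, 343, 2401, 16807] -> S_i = 7*7^i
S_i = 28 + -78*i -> [28, -50, -128, -206, -284]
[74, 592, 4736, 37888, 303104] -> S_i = 74*8^i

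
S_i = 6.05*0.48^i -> [6.05, 2.9, 1.39, 0.67, 0.32]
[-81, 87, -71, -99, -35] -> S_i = Random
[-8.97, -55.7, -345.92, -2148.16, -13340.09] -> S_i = -8.97*6.21^i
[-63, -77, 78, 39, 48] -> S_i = Random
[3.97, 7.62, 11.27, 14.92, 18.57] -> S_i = 3.97 + 3.65*i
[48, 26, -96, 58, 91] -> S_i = Random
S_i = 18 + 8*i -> [18, 26, 34, 42, 50]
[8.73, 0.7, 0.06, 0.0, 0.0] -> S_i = 8.73*0.08^i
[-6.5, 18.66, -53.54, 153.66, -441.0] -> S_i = -6.50*(-2.87)^i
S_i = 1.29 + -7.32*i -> [1.29, -6.03, -13.35, -20.67, -27.99]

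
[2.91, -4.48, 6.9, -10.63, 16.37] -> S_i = 2.91*(-1.54)^i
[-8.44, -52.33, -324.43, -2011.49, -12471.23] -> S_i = -8.44*6.20^i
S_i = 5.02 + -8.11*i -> [5.02, -3.09, -11.2, -19.31, -27.42]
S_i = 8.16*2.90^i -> [8.16, 23.66, 68.63, 199.01, 577.14]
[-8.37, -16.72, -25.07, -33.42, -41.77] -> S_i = -8.37 + -8.35*i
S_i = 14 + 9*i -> [14, 23, 32, 41, 50]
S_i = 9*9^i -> [9, 81, 729, 6561, 59049]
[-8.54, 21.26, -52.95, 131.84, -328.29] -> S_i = -8.54*(-2.49)^i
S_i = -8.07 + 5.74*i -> [-8.07, -2.33, 3.41, 9.15, 14.89]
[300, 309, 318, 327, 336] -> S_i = 300 + 9*i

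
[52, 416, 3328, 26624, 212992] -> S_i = 52*8^i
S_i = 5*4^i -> [5, 20, 80, 320, 1280]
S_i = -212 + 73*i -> [-212, -139, -66, 7, 80]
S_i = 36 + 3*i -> [36, 39, 42, 45, 48]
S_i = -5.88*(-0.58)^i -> [-5.88, 3.41, -1.98, 1.15, -0.67]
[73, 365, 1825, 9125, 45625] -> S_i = 73*5^i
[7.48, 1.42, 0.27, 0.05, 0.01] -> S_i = 7.48*0.19^i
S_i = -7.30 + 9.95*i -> [-7.3, 2.65, 12.6, 22.55, 32.5]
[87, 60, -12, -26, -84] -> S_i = Random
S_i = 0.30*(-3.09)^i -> [0.3, -0.93, 2.86, -8.85, 27.35]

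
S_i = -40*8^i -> [-40, -320, -2560, -20480, -163840]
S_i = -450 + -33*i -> [-450, -483, -516, -549, -582]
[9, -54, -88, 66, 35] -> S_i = Random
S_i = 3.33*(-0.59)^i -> [3.33, -1.96, 1.16, -0.68, 0.4]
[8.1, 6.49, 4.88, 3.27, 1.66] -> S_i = 8.10 + -1.61*i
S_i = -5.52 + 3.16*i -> [-5.52, -2.36, 0.8, 3.96, 7.12]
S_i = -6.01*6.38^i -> [-6.01, -38.34, -244.63, -1560.76, -9957.66]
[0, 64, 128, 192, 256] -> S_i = 0 + 64*i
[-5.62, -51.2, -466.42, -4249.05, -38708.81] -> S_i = -5.62*9.11^i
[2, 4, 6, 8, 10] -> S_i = 2 + 2*i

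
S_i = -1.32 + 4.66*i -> [-1.32, 3.34, 8.0, 12.66, 17.32]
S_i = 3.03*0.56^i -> [3.03, 1.7, 0.95, 0.53, 0.3]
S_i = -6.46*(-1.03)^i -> [-6.46, 6.65, -6.85, 7.06, -7.27]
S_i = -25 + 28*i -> [-25, 3, 31, 59, 87]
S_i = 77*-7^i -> [77, -539, 3773, -26411, 184877]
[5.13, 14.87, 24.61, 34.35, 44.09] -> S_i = 5.13 + 9.74*i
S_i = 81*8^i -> [81, 648, 5184, 41472, 331776]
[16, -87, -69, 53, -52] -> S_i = Random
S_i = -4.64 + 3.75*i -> [-4.64, -0.89, 2.86, 6.61, 10.36]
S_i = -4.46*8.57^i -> [-4.46, -38.22, -327.56, -2807.23, -24057.92]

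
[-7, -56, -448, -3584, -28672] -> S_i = -7*8^i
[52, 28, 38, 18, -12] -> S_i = Random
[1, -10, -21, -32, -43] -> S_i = 1 + -11*i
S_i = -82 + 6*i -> [-82, -76, -70, -64, -58]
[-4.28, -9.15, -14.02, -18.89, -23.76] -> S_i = -4.28 + -4.87*i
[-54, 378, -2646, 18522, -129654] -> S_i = -54*-7^i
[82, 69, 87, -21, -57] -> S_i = Random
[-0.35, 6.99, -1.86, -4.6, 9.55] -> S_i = Random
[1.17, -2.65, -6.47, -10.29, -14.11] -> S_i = 1.17 + -3.82*i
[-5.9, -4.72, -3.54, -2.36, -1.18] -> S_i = -5.90 + 1.18*i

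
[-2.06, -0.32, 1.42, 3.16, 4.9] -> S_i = -2.06 + 1.74*i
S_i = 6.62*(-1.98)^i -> [6.62, -13.11, 25.95, -51.39, 101.75]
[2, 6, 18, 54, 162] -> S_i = 2*3^i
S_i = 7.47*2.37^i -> [7.47, 17.7, 41.96, 99.44, 235.68]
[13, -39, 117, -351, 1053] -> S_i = 13*-3^i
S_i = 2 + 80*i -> [2, 82, 162, 242, 322]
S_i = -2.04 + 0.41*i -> [-2.04, -1.63, -1.22, -0.81, -0.4]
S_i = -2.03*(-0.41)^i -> [-2.03, 0.83, -0.34, 0.14, -0.06]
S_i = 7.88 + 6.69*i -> [7.88, 14.57, 21.26, 27.95, 34.64]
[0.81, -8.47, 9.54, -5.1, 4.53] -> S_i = Random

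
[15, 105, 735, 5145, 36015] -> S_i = 15*7^i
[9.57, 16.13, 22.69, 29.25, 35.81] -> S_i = 9.57 + 6.56*i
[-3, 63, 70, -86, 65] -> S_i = Random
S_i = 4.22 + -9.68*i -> [4.22, -5.46, -15.14, -24.82, -34.5]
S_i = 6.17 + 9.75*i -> [6.17, 15.92, 25.67, 35.42, 45.17]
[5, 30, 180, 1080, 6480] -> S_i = 5*6^i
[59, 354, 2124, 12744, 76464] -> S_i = 59*6^i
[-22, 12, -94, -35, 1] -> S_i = Random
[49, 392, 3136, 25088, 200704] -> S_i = 49*8^i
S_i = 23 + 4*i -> [23, 27, 31, 35, 39]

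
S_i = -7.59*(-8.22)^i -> [-7.59, 62.39, -512.84, 4215.58, -34652.06]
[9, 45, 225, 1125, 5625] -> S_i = 9*5^i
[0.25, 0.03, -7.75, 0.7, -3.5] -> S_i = Random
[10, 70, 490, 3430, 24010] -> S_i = 10*7^i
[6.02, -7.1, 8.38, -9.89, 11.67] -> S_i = 6.02*(-1.18)^i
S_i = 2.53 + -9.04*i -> [2.53, -6.51, -15.55, -24.59, -33.63]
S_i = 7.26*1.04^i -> [7.26, 7.55, 7.85, 8.17, 8.49]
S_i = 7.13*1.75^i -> [7.13, 12.48, 21.84, 38.21, 66.87]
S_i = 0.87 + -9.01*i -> [0.87, -8.14, -17.15, -26.16, -35.17]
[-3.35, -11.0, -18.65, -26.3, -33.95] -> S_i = -3.35 + -7.65*i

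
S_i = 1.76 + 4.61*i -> [1.76, 6.37, 10.98, 15.59, 20.2]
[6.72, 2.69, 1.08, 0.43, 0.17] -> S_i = 6.72*0.40^i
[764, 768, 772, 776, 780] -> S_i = 764 + 4*i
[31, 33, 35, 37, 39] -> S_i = 31 + 2*i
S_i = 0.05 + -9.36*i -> [0.05, -9.31, -18.67, -28.03, -37.39]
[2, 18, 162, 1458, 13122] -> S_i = 2*9^i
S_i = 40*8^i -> [40, 320, 2560, 20480, 163840]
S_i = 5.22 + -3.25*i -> [5.22, 1.97, -1.28, -4.53, -7.78]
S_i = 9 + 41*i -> [9, 50, 91, 132, 173]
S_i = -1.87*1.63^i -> [-1.87, -3.05, -4.97, -8.1, -13.2]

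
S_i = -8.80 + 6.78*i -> [-8.8, -2.02, 4.76, 11.54, 18.32]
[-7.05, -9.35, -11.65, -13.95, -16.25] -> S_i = -7.05 + -2.30*i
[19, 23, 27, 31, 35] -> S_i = 19 + 4*i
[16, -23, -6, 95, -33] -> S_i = Random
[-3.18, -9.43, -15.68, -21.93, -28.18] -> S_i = -3.18 + -6.25*i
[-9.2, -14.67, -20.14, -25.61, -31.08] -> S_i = -9.20 + -5.47*i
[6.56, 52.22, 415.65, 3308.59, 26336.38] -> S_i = 6.56*7.96^i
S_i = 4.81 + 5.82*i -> [4.81, 10.63, 16.45, 22.27, 28.09]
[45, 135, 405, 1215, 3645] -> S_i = 45*3^i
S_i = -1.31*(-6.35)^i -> [-1.31, 8.32, -52.82, 335.42, -2129.93]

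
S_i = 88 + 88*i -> [88, 176, 264, 352, 440]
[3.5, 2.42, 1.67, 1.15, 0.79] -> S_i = 3.50*0.69^i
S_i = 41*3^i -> [41, 123, 369, 1107, 3321]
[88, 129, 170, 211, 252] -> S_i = 88 + 41*i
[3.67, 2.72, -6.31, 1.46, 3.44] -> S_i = Random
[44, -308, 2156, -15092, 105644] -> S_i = 44*-7^i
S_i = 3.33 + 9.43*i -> [3.33, 12.76, 22.19, 31.62, 41.05]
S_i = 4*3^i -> [4, 12, 36, 108, 324]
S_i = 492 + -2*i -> [492, 490, 488, 486, 484]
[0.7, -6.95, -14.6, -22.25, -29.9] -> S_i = 0.70 + -7.65*i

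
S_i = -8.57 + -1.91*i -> [-8.57, -10.48, -12.39, -14.3, -16.21]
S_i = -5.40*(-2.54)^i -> [-5.4, 13.72, -34.84, 88.49, -224.76]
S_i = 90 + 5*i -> [90, 95, 100, 105, 110]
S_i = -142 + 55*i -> [-142, -87, -32, 23, 78]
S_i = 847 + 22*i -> [847, 869, 891, 913, 935]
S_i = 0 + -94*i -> [0, -94, -188, -282, -376]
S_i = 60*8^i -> [60, 480, 3840, 30720, 245760]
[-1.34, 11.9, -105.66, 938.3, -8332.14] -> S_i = -1.34*(-8.88)^i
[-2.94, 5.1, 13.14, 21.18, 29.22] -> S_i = -2.94 + 8.04*i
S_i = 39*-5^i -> [39, -195, 975, -4875, 24375]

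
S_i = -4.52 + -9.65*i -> [-4.52, -14.17, -23.82, -33.47, -43.12]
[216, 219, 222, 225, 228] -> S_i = 216 + 3*i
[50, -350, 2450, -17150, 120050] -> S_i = 50*-7^i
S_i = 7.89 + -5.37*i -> [7.89, 2.52, -2.85, -8.22, -13.59]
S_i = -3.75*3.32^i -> [-3.75, -12.45, -41.33, -137.23, -455.6]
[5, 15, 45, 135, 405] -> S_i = 5*3^i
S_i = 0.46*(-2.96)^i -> [0.46, -1.36, 4.03, -11.93, 35.31]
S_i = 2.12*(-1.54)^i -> [2.12, -3.26, 5.03, -7.74, 11.92]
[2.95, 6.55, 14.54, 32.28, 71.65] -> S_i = 2.95*2.22^i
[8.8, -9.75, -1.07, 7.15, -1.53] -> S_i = Random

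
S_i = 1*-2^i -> [1, -2, 4, -8, 16]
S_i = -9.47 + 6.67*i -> [-9.47, -2.8, 3.87, 10.54, 17.21]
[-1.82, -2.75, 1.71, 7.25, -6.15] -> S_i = Random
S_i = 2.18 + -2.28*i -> [2.18, -0.1, -2.38, -4.66, -6.94]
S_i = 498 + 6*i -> [498, 504, 510, 516, 522]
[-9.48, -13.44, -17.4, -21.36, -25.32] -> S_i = -9.48 + -3.96*i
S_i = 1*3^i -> [1, 3, 9, 27, 81]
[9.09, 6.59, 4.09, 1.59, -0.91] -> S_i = 9.09 + -2.50*i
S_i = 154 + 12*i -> [154, 166, 178, 190, 202]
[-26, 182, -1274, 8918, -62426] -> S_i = -26*-7^i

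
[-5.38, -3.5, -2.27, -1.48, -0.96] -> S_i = -5.38*0.65^i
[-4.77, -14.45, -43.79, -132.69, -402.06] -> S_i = -4.77*3.03^i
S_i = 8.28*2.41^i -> [8.28, 19.95, 48.09, 115.9, 279.32]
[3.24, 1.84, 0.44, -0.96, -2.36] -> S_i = 3.24 + -1.40*i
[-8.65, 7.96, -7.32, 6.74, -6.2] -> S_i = -8.65*(-0.92)^i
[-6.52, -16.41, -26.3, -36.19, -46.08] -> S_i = -6.52 + -9.89*i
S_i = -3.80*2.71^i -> [-3.8, -10.3, -27.91, -75.63, -204.96]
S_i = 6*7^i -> [6, 42, 294, 2058, 14406]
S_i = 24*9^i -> [24, 216, 1944, 17496, 157464]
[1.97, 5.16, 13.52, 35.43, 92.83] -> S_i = 1.97*2.62^i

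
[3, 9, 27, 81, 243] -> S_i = 3*3^i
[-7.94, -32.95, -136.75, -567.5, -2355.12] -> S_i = -7.94*4.15^i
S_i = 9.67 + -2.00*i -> [9.67, 7.67, 5.67, 3.67, 1.67]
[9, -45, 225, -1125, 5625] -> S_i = 9*-5^i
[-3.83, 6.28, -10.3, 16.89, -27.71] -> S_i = -3.83*(-1.64)^i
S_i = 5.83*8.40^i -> [5.83, 48.97, 411.36, 3455.46, 29025.9]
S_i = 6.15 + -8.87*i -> [6.15, -2.72, -11.59, -20.46, -29.33]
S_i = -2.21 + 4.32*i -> [-2.21, 2.11, 6.43, 10.75, 15.07]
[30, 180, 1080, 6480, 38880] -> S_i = 30*6^i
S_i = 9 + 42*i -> [9, 51, 93, 135, 177]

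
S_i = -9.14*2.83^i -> [-9.14, -25.87, -73.2, -207.16, -586.26]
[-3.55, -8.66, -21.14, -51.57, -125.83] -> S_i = -3.55*2.44^i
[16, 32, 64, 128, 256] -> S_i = 16*2^i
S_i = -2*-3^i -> [-2, 6, -18, 54, -162]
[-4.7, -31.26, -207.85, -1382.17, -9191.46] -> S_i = -4.70*6.65^i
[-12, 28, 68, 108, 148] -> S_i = -12 + 40*i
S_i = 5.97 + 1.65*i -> [5.97, 7.62, 9.27, 10.92, 12.57]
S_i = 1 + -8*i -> [1, -7, -15, -23, -31]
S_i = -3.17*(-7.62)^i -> [-3.17, 24.16, -184.06, 1402.57, -10687.57]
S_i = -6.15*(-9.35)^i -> [-6.15, 57.5, -537.65, 5027.01, -47002.57]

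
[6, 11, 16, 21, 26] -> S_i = 6 + 5*i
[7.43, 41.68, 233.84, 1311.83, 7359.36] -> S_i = 7.43*5.61^i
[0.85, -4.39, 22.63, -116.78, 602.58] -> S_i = 0.85*(-5.16)^i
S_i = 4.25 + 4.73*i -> [4.25, 8.98, 13.71, 18.44, 23.17]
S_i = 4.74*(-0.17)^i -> [4.74, -0.81, 0.14, -0.02, 0.0]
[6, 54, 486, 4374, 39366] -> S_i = 6*9^i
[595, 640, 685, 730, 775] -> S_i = 595 + 45*i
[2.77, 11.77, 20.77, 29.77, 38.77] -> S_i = 2.77 + 9.00*i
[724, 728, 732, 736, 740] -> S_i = 724 + 4*i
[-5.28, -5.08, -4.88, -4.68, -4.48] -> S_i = -5.28 + 0.20*i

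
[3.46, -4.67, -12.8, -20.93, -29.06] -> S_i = 3.46 + -8.13*i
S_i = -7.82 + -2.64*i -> [-7.82, -10.46, -13.1, -15.74, -18.38]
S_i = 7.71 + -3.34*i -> [7.71, 4.37, 1.03, -2.31, -5.65]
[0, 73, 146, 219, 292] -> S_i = 0 + 73*i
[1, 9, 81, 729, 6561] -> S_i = 1*9^i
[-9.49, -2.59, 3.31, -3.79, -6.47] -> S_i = Random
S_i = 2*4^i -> [2, 8, 32, 128, 512]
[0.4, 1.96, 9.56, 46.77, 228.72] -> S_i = 0.40*4.89^i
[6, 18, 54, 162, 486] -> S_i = 6*3^i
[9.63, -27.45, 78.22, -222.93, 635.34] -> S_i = 9.63*(-2.85)^i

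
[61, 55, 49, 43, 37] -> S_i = 61 + -6*i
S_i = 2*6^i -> [2, 12, 72, 432, 2592]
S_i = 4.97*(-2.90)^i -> [4.97, -14.41, 41.8, -121.21, 351.52]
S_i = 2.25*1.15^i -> [2.25, 2.59, 2.98, 3.42, 3.94]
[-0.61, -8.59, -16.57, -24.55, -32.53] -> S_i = -0.61 + -7.98*i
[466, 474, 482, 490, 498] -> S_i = 466 + 8*i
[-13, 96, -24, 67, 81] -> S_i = Random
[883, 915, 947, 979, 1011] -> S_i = 883 + 32*i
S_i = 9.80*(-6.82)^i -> [9.8, -66.84, 455.82, -3108.7, 21201.35]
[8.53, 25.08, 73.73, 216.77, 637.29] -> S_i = 8.53*2.94^i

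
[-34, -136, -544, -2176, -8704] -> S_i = -34*4^i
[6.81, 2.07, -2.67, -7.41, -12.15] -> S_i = 6.81 + -4.74*i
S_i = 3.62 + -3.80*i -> [3.62, -0.18, -3.98, -7.78, -11.58]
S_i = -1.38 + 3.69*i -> [-1.38, 2.31, 6.0, 9.69, 13.38]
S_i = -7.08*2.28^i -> [-7.08, -16.14, -36.8, -83.91, -191.33]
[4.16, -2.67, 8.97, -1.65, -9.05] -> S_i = Random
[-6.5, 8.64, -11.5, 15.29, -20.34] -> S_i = -6.50*(-1.33)^i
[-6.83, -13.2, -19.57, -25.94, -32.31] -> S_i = -6.83 + -6.37*i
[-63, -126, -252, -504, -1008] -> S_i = -63*2^i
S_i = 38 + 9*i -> [38, 47, 56, 65, 74]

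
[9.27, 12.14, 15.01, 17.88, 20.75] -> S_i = 9.27 + 2.87*i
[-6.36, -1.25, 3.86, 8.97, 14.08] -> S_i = -6.36 + 5.11*i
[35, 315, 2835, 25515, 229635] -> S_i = 35*9^i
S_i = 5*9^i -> [5, 45, 405, 3645, 32805]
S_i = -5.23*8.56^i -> [-5.23, -44.77, -383.22, -3280.37, -28079.98]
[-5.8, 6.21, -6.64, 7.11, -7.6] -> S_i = -5.80*(-1.07)^i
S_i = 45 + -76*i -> [45, -31, -107, -183, -259]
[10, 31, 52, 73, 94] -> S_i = 10 + 21*i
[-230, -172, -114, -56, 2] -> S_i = -230 + 58*i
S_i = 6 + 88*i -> [6, 94, 182, 270, 358]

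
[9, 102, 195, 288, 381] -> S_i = 9 + 93*i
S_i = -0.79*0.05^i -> [-0.79, -0.04, -0.0, -0.0, -0.0]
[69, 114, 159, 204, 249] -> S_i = 69 + 45*i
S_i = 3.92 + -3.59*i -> [3.92, 0.33, -3.26, -6.85, -10.44]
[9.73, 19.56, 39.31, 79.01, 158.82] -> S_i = 9.73*2.01^i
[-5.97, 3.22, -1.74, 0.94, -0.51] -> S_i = -5.97*(-0.54)^i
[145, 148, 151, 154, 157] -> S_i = 145 + 3*i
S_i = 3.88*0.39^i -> [3.88, 1.51, 0.59, 0.23, 0.09]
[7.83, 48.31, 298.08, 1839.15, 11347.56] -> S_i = 7.83*6.17^i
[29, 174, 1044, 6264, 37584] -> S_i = 29*6^i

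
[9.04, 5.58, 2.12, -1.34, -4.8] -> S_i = 9.04 + -3.46*i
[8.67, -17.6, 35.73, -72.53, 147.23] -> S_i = 8.67*(-2.03)^i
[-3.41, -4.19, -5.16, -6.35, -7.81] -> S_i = -3.41*1.23^i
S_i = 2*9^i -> [2, 18, 162, 1458, 13122]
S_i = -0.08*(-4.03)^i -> [-0.08, 0.32, -1.3, 5.24, -21.1]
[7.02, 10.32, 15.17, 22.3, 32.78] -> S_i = 7.02*1.47^i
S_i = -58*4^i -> [-58, -232, -928, -3712, -14848]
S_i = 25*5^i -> [25, 125, 625, 3125, 15625]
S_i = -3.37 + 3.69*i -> [-3.37, 0.32, 4.01, 7.7, 11.39]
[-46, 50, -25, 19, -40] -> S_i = Random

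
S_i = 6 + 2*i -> [6, 8, 10, 12, 14]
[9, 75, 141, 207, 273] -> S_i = 9 + 66*i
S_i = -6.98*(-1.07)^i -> [-6.98, 7.47, -7.99, 8.55, -9.15]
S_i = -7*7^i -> [-7, -49, -343, -2401, -16807]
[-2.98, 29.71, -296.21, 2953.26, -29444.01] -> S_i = -2.98*(-9.97)^i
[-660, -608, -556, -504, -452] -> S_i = -660 + 52*i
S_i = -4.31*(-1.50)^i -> [-4.31, 6.46, -9.7, 14.55, -21.82]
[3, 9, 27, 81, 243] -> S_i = 3*3^i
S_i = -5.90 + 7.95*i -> [-5.9, 2.05, 10.0, 17.95, 25.9]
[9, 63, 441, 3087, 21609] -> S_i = 9*7^i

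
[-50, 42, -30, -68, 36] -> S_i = Random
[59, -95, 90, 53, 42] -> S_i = Random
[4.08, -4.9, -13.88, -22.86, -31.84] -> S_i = 4.08 + -8.98*i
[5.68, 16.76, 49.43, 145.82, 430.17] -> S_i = 5.68*2.95^i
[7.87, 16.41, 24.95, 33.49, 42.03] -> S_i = 7.87 + 8.54*i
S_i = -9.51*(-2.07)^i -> [-9.51, 19.69, -40.75, 84.35, -174.61]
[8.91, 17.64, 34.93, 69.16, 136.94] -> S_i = 8.91*1.98^i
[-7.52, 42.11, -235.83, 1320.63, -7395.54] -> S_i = -7.52*(-5.60)^i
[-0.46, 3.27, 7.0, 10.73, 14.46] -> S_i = -0.46 + 3.73*i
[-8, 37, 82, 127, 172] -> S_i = -8 + 45*i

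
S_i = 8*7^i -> [8, 56, 392, 2744, 19208]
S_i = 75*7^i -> [75, 525, 3675, 25725, 180075]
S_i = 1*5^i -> [1, 5, 25, 125, 625]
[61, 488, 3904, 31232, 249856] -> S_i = 61*8^i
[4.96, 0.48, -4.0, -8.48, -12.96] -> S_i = 4.96 + -4.48*i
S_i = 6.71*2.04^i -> [6.71, 13.69, 27.92, 56.97, 116.21]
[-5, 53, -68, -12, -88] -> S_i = Random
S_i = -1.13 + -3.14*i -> [-1.13, -4.27, -7.41, -10.55, -13.69]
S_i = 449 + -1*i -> [449, 448, 447, 446, 445]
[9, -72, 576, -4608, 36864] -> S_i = 9*-8^i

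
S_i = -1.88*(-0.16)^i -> [-1.88, 0.3, -0.05, 0.01, -0.0]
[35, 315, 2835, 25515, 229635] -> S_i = 35*9^i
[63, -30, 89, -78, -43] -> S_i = Random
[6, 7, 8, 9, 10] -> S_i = 6 + 1*i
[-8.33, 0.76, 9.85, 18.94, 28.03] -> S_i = -8.33 + 9.09*i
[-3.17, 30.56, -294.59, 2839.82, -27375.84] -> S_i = -3.17*(-9.64)^i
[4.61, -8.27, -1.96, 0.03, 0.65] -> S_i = Random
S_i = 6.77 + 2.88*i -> [6.77, 9.65, 12.53, 15.41, 18.29]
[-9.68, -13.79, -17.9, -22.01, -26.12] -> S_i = -9.68 + -4.11*i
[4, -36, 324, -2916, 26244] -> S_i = 4*-9^i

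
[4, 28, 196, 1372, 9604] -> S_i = 4*7^i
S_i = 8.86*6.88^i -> [8.86, 60.96, 419.38, 2885.35, 19851.23]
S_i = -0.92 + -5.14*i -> [-0.92, -6.06, -11.2, -16.34, -21.48]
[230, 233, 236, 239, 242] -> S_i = 230 + 3*i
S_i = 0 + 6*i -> [0, 6, 12, 18, 24]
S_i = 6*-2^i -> [6, -12, 24, -48, 96]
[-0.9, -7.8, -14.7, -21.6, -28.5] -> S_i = -0.90 + -6.90*i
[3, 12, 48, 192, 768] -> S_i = 3*4^i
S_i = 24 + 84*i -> [24, 108, 192, 276, 360]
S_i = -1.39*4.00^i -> [-1.39, -5.56, -22.24, -88.96, -355.84]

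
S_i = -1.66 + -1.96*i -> [-1.66, -3.62, -5.58, -7.54, -9.5]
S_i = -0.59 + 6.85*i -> [-0.59, 6.26, 13.11, 19.96, 26.81]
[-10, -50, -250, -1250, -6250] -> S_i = -10*5^i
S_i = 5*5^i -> [5, 25, 125, 625, 3125]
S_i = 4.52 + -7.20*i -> [4.52, -2.68, -9.88, -17.08, -24.28]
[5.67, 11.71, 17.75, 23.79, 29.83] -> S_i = 5.67 + 6.04*i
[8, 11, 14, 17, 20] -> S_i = 8 + 3*i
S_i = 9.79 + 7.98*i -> [9.79, 17.77, 25.75, 33.73, 41.71]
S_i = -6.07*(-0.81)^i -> [-6.07, 4.92, -3.98, 3.23, -2.61]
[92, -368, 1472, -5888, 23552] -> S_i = 92*-4^i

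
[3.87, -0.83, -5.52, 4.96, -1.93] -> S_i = Random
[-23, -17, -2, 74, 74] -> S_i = Random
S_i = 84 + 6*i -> [84, 90, 96, 102, 108]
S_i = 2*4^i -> [2, 8, 32, 128, 512]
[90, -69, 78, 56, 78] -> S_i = Random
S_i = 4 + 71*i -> [4, 75, 146, 217, 288]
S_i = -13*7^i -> [-13, -91, -637, -4459, -31213]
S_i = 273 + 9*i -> [273, 282, 291, 300, 309]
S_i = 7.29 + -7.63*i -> [7.29, -0.34, -7.97, -15.6, -23.23]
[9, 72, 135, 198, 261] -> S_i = 9 + 63*i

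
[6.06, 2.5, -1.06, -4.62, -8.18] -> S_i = 6.06 + -3.56*i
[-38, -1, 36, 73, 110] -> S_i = -38 + 37*i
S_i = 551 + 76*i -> [551, 627, 703, 779, 855]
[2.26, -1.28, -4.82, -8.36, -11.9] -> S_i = 2.26 + -3.54*i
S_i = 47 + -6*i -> [47, 41, 35, 29, 23]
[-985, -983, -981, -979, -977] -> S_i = -985 + 2*i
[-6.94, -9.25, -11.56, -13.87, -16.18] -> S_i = -6.94 + -2.31*i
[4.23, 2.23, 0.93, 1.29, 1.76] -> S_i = Random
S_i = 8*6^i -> [8, 48, 288, 1728, 10368]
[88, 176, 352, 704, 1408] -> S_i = 88*2^i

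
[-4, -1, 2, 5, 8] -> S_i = -4 + 3*i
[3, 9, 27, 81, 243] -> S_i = 3*3^i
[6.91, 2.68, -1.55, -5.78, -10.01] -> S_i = 6.91 + -4.23*i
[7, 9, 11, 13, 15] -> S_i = 7 + 2*i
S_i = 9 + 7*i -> [9, 16, 23, 30, 37]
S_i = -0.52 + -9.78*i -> [-0.52, -10.3, -20.08, -29.86, -39.64]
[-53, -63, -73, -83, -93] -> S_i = -53 + -10*i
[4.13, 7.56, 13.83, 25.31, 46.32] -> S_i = 4.13*1.83^i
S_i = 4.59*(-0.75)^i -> [4.59, -3.44, 2.58, -1.94, 1.45]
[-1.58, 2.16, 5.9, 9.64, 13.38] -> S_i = -1.58 + 3.74*i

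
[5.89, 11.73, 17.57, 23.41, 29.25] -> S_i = 5.89 + 5.84*i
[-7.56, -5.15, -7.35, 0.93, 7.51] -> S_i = Random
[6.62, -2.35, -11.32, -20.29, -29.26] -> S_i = 6.62 + -8.97*i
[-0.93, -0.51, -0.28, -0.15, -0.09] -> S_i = -0.93*0.55^i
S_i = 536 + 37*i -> [536, 573, 610, 647, 684]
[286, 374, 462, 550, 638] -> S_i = 286 + 88*i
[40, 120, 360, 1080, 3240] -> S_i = 40*3^i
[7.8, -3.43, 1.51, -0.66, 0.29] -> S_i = 7.80*(-0.44)^i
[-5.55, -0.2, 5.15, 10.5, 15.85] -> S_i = -5.55 + 5.35*i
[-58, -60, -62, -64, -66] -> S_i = -58 + -2*i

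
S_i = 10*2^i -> [10, 20, 40, 80, 160]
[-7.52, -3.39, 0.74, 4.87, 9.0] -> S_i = -7.52 + 4.13*i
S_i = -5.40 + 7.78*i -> [-5.4, 2.38, 10.16, 17.94, 25.72]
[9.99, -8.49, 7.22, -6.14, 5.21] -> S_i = 9.99*(-0.85)^i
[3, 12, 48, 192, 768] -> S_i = 3*4^i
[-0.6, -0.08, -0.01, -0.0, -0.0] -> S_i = -0.60*0.14^i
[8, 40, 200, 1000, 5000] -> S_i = 8*5^i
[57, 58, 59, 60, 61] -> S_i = 57 + 1*i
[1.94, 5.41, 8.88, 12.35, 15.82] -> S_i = 1.94 + 3.47*i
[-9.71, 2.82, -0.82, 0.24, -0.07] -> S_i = -9.71*(-0.29)^i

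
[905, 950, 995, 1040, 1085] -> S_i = 905 + 45*i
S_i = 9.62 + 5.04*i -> [9.62, 14.66, 19.7, 24.74, 29.78]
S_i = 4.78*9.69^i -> [4.78, 46.32, 448.82, 4349.1, 42142.76]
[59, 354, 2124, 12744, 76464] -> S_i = 59*6^i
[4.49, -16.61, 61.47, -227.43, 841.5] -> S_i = 4.49*(-3.70)^i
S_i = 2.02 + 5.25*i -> [2.02, 7.27, 12.52, 17.77, 23.02]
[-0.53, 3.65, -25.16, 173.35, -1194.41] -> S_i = -0.53*(-6.89)^i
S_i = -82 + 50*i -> [-82, -32, 18, 68, 118]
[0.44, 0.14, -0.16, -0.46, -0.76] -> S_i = 0.44 + -0.30*i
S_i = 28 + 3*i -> [28, 31, 34, 37, 40]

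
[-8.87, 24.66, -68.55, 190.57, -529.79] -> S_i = -8.87*(-2.78)^i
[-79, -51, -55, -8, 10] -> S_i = Random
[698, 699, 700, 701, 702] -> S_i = 698 + 1*i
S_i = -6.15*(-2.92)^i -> [-6.15, 17.96, -52.44, 153.12, -447.1]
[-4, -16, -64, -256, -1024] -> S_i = -4*4^i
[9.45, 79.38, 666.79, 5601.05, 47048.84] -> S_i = 9.45*8.40^i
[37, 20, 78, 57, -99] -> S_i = Random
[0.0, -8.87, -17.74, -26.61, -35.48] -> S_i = 0.00 + -8.87*i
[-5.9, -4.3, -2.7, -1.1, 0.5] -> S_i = -5.90 + 1.60*i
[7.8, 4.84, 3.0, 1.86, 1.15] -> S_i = 7.80*0.62^i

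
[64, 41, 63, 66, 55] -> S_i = Random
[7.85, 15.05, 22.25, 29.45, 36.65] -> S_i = 7.85 + 7.20*i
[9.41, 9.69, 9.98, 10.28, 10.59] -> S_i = 9.41*1.03^i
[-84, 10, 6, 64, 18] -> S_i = Random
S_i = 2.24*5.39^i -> [2.24, 12.07, 65.08, 350.76, 1890.61]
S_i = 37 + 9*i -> [37, 46, 55, 64, 73]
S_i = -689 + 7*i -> [-689, -682, -675, -668, -661]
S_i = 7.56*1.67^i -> [7.56, 12.63, 21.08, 35.21, 58.8]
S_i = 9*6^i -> [9, 54, 324, 1944, 11664]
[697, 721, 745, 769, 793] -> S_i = 697 + 24*i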